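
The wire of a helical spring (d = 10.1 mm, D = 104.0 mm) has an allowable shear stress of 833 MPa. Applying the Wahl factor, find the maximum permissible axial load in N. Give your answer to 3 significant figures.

C = D/d = 104.0/10.1 = 10.2970
K_W = (4C−1)/(4C−4) + 0.615/C = 40.188/37.188 + 0.0597 = 1.1404
τ_max = K·8FD/(πd³) → F_max = τ_allow·πd³/(8DK)
F_max = 833·π·10.1³/(8·104.0·1.1404) = 2.6962e+06/948.81 = 2841.7 N

2840 N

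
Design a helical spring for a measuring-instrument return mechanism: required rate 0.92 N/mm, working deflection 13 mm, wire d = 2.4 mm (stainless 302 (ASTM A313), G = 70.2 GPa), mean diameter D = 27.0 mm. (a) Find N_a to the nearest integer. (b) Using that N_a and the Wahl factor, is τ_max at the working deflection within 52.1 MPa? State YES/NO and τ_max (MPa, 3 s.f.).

N_a = Gd⁴/(8D³k) = (70.2×10³)(2.4⁴)/(8·27.0³·0.92) = 16.08 → N_a = 16
Actual rate k = Gd⁴/(8D³·16) = 0.92444 N/mm
Working load F = kδ = 0.92444·13 = 12.018 N
C = 27.0/2.4 = 11.2500; K_W = (4C−1)/(4C−4)+0.615/C = 1.1278
τ_max = K_W·8FD/(πd³) = 1.1278·59.772 = 67.413 MPa
τ_max > 52.1 MPa → exceeds allowable

(a) 16 coils; (b) NO, τ_max = 67.4 MPa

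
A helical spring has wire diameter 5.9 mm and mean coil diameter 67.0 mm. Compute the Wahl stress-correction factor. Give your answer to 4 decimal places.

C = D/d = 67.0/5.9 = 11.3559
K_W = (4C−1)/(4C−4) + 0.615/C = 44.424/41.424 + 0.0542 = 1.1266

1.1266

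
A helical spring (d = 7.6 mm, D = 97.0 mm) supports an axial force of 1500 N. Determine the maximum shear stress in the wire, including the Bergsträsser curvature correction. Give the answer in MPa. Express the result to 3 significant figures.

Spring index C = D/d = 97.0/7.6 = 12.7632
K_B = (4C+2)/(4C−3) = 53.053/48.053 = 1.1041
τ₀ = 8FD/(πd³) = 8·1500·97.0/(π·7.6³) = 1.164e+06/1379.1 = 844.04 MPa
τ_max = K·τ₀ = 1.1041 × 844.04 = 931.86 MPa

932 MPa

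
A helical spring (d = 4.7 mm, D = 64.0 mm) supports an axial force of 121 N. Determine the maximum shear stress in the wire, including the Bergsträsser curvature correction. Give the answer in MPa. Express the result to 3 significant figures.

Spring index C = D/d = 64.0/4.7 = 13.6170
K_B = (4C+2)/(4C−3) = 56.468/51.468 = 1.0971
τ₀ = 8FD/(πd³) = 8·121·64.0/(π·4.7³) = 61952/326.17 = 189.94 MPa
τ_max = K·τ₀ = 1.0971 × 189.94 = 208.39 MPa

208 MPa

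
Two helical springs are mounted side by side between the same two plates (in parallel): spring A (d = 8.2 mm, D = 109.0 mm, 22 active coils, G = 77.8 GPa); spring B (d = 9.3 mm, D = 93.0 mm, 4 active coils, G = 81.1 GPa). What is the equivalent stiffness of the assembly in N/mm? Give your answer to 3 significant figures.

25.1 N/mm

k_A = Gd⁴/(8D³N_a) = (77.8×10³)(8.2⁴)/(8·109.0³·22) = 1.5433 N/mm
k_B = Gd⁴/(8D³N_a) = (81.1×10³)(9.3⁴)/(8·93.0³·4) = 23.57 N/mm
Parallel: k_eq = 1.5433 + 23.57 = 25.113 N/mm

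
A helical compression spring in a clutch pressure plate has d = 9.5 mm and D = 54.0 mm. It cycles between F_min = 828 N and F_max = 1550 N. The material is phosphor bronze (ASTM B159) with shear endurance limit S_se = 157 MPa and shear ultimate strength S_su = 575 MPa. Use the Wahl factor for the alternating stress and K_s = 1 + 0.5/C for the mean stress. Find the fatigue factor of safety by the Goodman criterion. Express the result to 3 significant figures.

C = D/d = 54.0/9.5 = 5.6842; K_W = (4C−1)/(4C−4)+0.615/C = 1.2683; K_s = 1+0.5/C = 1.0880
F_a = (F_max−F_min)/2 = 361 N; F_m = (F_max+F_min)/2 = 1189 N
τ_a = K_W·8F_aD/(πd³) = 1.2683 × 57.899 = 73.434 MPa
τ_m = K_s·8F_mD/(πd³) = 1.0880 × 190.7 = 207.47 MPa
Goodman: 1/n_f = τ_a/S_se + τ_m/S_su = 73.434/157 + 207.47/575 = 0.46773 + 0.36082 = 0.82855
n_f = 1/0.82855 = 1.207

1.21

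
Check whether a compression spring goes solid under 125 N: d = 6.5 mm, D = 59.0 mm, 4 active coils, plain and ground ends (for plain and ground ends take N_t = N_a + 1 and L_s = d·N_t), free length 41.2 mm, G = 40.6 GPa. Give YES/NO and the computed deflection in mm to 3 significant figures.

k = Gd⁴/(8D³N_a) = (40.6×10³)(6.5⁴)/(8·59.0³·4) = 11.027 N/mm
N_t = 5; L_s = 6.5·5 = 32.5 mm; δ_solid = L₀ − L_s = 41.2 − 32.5 = 8.7 mm
δ = F/k = 125/11.027 = 11.335 mm
δ ≥ δ_solid → spring goes solid

YES, δ = 11.3 mm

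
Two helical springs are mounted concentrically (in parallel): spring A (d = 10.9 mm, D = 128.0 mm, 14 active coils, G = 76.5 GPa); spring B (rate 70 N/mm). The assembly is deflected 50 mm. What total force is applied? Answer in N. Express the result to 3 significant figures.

3730 N

k_A = Gd⁴/(8D³N_a) = (76.5×10³)(10.9⁴)/(8·128.0³·14) = 4.5975 N/mm
Parallel: k_eq = 4.5975 + 70 = 74.597 N/mm
F = k_eq·δ = 74.597·50 = 3729.9 N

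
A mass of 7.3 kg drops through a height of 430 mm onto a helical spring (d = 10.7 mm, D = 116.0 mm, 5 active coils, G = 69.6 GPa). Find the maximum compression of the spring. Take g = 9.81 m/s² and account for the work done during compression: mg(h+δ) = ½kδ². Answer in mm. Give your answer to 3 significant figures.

70.0 mm

k = Gd⁴/(8D³N_a) = (69.6×10³)(10.7⁴)/(8·116.0³·5) = 14.612 N/mm
W = mg = 7.3 × 9.81 = 71.613 N
½kδ² − Wδ − Wh = 0 → δ = (W + √(W² + 2kWh))/k
δ = (71.613 + √(5128.4 + 899913))/14.612 = (71.613 + 951.34)/14.612 = 70.007 mm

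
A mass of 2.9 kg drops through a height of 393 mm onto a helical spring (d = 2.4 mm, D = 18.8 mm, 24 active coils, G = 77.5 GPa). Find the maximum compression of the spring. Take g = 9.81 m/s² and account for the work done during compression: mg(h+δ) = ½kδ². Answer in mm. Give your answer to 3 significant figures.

120 mm

k = Gd⁴/(8D³N_a) = (77.5×10³)(2.4⁴)/(8·18.8³·24) = 2.0154 N/mm
W = mg = 2.9 × 9.81 = 28.449 N
½kδ² − Wδ − Wh = 0 → δ = (W + √(W² + 2kWh))/k
δ = (28.449 + √(809.35 + 45067.3))/2.0154 = (28.449 + 214.19)/2.0154 = 120.39 mm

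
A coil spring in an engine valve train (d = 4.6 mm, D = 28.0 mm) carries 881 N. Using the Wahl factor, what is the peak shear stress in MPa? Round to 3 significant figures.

806 MPa

Spring index C = D/d = 28.0/4.6 = 6.0870
K_W = (4C−1)/(4C−4) + 0.615/C = 23.348/20.348 + 0.1010 = 1.2485
τ₀ = 8FD/(πd³) = 8·881·28.0/(π·4.6³) = 197344/305.79 = 645.36 MPa
τ_max = K·τ₀ = 1.2485 × 645.36 = 805.71 MPa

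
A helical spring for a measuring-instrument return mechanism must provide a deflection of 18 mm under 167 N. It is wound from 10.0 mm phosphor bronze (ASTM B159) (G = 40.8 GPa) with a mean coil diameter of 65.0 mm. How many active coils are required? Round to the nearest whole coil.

Required rate k = F/δ = 167/18 = 9.2778 N/mm
N_a = Gd⁴/(8D³k) = (40.8×10³ × 10.0⁴)/(8 × 65.0³ × 9.2778)
    = 4.08e+08 / 2.03833e+07 = 20.02 → 20 coils

20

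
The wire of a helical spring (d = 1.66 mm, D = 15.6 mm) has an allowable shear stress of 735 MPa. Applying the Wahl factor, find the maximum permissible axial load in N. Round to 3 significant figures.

73.3 N

C = D/d = 15.6/1.66 = 9.3976
K_W = (4C−1)/(4C−4) + 0.615/C = 36.590/33.590 + 0.0654 = 1.1548
τ_max = K·8FD/(πd³) → F_max = τ_allow·πd³/(8DK)
F_max = 735·π·1.66³/(8·15.6·1.1548) = 10562/144.11 = 73.292 N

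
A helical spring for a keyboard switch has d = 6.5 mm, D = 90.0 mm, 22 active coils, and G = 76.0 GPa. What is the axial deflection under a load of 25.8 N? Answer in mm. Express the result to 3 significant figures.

24.4 mm

k = Gd⁴/(8D³N_a) = (76.0×10³)(6.5⁴)/(8·90.0³·22) = 1.0574 N/mm
δ = F/k = 25.8 / 1.0574 = 24.4 mm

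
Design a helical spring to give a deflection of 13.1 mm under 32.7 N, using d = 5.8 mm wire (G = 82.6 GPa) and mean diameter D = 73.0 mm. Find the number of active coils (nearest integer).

12

Required rate k = F/δ = 32.7/13.1 = 2.4962 N/mm
N_a = Gd⁴/(8D³k) = (82.6×10³ × 5.8⁴)/(8 × 73.0³ × 2.4962)
    = 9.34743e+07 / 7.76846e+06 = 12.03 → 12 coils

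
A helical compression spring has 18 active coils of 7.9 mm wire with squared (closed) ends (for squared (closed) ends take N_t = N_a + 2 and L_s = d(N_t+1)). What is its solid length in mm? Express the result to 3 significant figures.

166 mm

squared (closed) ends: N_t = N_a + 2 = 18 + 2 = 20
L_s = d·(N_t+1) = 7.9 × 21 = 165.9 mm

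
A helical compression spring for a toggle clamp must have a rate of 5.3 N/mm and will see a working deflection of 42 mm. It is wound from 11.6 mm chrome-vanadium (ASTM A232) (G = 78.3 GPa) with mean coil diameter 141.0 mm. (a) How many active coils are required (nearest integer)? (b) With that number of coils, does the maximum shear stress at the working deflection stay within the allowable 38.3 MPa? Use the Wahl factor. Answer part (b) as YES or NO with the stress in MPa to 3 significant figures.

N_a = Gd⁴/(8D³k) = (78.3×10³)(11.6⁴)/(8·141.0³·5.3) = 11.93 → N_a = 12
Actual rate k = Gd⁴/(8D³·12) = 5.2682 N/mm
Working load F = kδ = 5.2682·42 = 221.27 N
C = 141.0/11.6 = 12.1552; K_W = (4C−1)/(4C−4)+0.615/C = 1.1178
τ_max = K_W·8FD/(πd³) = 1.1178·50.898 = 56.895 MPa
τ_max > 38.3 MPa → exceeds allowable

(a) 12 coils; (b) NO, τ_max = 56.9 MPa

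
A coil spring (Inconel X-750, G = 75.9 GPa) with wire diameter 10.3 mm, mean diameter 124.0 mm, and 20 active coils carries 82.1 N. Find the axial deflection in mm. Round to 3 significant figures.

k = Gd⁴/(8D³N_a) = (75.9×10³)(10.3⁴)/(8·124.0³·20) = 2.8003 N/mm
δ = F/k = 82.1 / 2.8003 = 29.318 mm

29.3 mm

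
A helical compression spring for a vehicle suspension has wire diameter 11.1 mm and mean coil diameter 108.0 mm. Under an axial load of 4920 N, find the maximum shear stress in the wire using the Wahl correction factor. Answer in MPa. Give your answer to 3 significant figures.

1140 MPa

Spring index C = D/d = 108.0/11.1 = 9.7297
K_W = (4C−1)/(4C−4) + 0.615/C = 37.919/34.919 + 0.0632 = 1.1491
τ₀ = 8FD/(πd³) = 8·4920·108.0/(π·11.1³) = 4.25088e+06/4296.5 = 989.37 MPa
τ_max = K·τ₀ = 1.1491 × 989.37 = 1136.9 MPa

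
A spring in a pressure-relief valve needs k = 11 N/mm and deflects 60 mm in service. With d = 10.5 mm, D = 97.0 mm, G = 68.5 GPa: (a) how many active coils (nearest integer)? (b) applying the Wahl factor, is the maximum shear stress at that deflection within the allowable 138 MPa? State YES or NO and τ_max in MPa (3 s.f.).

N_a = Gd⁴/(8D³k) = (68.5×10³)(10.5⁴)/(8·97.0³·11) = 10.37 → N_a = 10
Actual rate k = Gd⁴/(8D³·10) = 11.404 N/mm
Working load F = kδ = 11.404·60 = 684.22 N
C = 97.0/10.5 = 9.2381; K_W = (4C−1)/(4C−4)+0.615/C = 1.1576
τ_max = K_W·8FD/(πd³) = 1.1576·145.99 = 169.01 MPa
τ_max > 138 MPa → exceeds allowable

(a) 10 coils; (b) NO, τ_max = 169 MPa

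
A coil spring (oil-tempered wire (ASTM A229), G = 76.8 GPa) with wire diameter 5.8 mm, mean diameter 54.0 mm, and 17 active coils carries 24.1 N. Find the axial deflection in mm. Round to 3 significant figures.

k = Gd⁴/(8D³N_a) = (76.8×10³)(5.8⁴)/(8·54.0³·17) = 4.0584 N/mm
δ = F/k = 24.1 / 4.0584 = 5.9383 mm

5.94 mm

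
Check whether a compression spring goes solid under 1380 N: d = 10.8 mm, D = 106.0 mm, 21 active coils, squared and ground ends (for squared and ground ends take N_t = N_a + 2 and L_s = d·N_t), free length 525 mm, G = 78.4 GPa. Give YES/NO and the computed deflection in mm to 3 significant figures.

NO, δ = 259 mm

k = Gd⁴/(8D³N_a) = (78.4×10³)(10.8⁴)/(8·106.0³·21) = 5.3307 N/mm
N_t = 23; L_s = 10.8·23 = 248.4 mm; δ_solid = L₀ − L_s = 525 − 248.4 = 276.6 mm
δ = F/k = 1380/5.3307 = 258.88 mm
δ < δ_solid → spring does not go solid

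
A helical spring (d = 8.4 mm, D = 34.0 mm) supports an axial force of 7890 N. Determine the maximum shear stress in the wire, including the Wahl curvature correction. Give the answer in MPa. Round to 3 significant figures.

1610 MPa

Spring index C = D/d = 34.0/8.4 = 4.0476
K_W = (4C−1)/(4C−4) + 0.615/C = 15.190/12.190 + 0.1519 = 1.3980
τ₀ = 8FD/(πd³) = 8·7890·34.0/(π·8.4³) = 2.14608e+06/1862 = 1152.5 MPa
τ_max = K·τ₀ = 1.3980 × 1152.5 = 1611.3 MPa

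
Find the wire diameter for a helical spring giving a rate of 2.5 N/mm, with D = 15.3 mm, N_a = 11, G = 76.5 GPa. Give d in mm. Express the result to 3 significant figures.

d = (8D³N_a·k / G)^(1/4) = (8·15.3³·11·2.5 / (76.5×10³))^0.25
  = (10.3)^0.25 = 1.7915 mm

1.79 mm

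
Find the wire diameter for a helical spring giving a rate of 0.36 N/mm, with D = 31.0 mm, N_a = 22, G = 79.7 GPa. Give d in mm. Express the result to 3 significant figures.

d = (8D³N_a·k / G)^(1/4) = (8·31.0³·22·0.36 / (79.7×10³))^0.25
  = (23.683)^0.25 = 2.2060 mm

2.21 mm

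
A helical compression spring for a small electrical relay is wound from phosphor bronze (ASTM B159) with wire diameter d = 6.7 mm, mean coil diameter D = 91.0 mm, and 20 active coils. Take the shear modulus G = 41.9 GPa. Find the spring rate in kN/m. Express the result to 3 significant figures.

k = Gd⁴/(8D³N_a) = (41.9×10³ × 6.7⁴) / (8 × 91.0³ × 20)
  = 8.44332e+07 / 1.20571e+08 = 0.70028 N/mm

0.700 kN/m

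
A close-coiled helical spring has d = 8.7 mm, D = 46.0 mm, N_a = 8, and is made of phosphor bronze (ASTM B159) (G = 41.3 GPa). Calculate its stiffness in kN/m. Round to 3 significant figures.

38.0 kN/m

k = Gd⁴/(8D³N_a) = (41.3×10³ × 8.7⁴) / (8 × 46.0³ × 8)
  = 2.36607e+08 / 6.2295e+06 = 37.982 N/mm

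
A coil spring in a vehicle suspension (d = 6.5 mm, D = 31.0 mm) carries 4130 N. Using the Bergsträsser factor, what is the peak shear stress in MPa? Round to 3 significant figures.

Spring index C = D/d = 31.0/6.5 = 4.7692
K_B = (4C+2)/(4C−3) = 21.077/16.077 = 1.3110
τ₀ = 8FD/(πd³) = 8·4130·31.0/(π·6.5³) = 1.02424e+06/862.76 = 1187.2 MPa
τ_max = K·τ₀ = 1.3110 × 1187.2 = 1556.4 MPa

1560 MPa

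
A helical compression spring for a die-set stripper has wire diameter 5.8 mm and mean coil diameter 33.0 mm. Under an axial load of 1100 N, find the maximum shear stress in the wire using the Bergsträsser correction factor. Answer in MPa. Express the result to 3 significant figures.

Spring index C = D/d = 33.0/5.8 = 5.6897
K_B = (4C+2)/(4C−3) = 24.759/19.759 = 1.2531
τ₀ = 8FD/(πd³) = 8·1100·33.0/(π·5.8³) = 290400/612.96 = 473.76 MPa
τ_max = K·τ₀ = 1.2531 × 473.76 = 593.65 MPa

594 MPa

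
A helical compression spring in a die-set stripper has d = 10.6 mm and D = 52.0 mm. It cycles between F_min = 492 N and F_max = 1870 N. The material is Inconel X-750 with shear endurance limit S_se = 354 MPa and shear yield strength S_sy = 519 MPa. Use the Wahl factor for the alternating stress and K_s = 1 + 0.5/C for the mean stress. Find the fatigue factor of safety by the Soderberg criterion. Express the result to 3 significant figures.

C = D/d = 52.0/10.6 = 4.9057; K_W = (4C−1)/(4C−4)+0.615/C = 1.3174; K_s = 1+0.5/C = 1.1019
F_a = (F_max−F_min)/2 = 689 N; F_m = (F_max+F_min)/2 = 1181 N
τ_a = K_W·8F_aD/(πd³) = 1.3174 × 76.603 = 100.92 MPa
τ_m = K_s·8F_mD/(πd³) = 1.1019 × 131.3 = 144.69 MPa
Soderberg: 1/n_f = τ_a/S_se + τ_m/S_sy = 100.92/354 + 144.69/519 = 0.28507 + 0.27878 = 0.56385
n_f = 1/0.56385 = 1.774

1.77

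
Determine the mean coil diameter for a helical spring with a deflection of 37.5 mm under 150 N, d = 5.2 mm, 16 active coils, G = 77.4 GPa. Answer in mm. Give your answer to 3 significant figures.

Required rate k = F/δ = 150/37.5 = 4 N/mm
D = (Gd⁴/(8N_a·k))^(1/3) = (77.4×10³·5.2⁴/(8·16·4))^(1/3)
  = (110531)^(1/3) = 47.9912 mm

48.0 mm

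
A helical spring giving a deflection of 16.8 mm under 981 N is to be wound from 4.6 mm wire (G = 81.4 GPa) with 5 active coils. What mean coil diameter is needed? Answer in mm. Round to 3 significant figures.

Required rate k = F/δ = 981/16.8 = 58.393 N/mm
D = (Gd⁴/(8N_a·k))^(1/3) = (81.4×10³·4.6⁴/(8·5·58.393))^(1/3)
  = (15604)^(1/3) = 24.9888 mm

25.0 mm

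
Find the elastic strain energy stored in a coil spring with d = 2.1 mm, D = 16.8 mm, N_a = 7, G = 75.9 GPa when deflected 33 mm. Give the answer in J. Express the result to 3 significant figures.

3.03 J

k = Gd⁴/(8D³N_a) = (75.9×10³)(2.1⁴)/(8·16.8³·7) = 5.5591 N/mm
U = ½kδ² = 0.5 × 5.5591 × 33² = 3026.9 N·mm = 3.0269 J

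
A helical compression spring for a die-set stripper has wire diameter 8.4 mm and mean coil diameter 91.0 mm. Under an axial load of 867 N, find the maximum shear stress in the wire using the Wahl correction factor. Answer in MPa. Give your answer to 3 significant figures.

Spring index C = D/d = 91.0/8.4 = 10.8333
K_W = (4C−1)/(4C−4) + 0.615/C = 42.333/39.333 + 0.0568 = 1.1330
τ₀ = 8FD/(πd³) = 8·867·91.0/(π·8.4³) = 631176/1862 = 338.97 MPa
τ_max = K·τ₀ = 1.1330 × 338.97 = 384.07 MPa

384 MPa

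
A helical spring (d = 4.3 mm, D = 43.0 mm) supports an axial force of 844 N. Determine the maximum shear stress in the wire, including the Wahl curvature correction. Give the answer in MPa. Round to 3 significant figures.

Spring index C = D/d = 43.0/4.3 = 10.0000
K_W = (4C−1)/(4C−4) + 0.615/C = 39.000/36.000 + 0.0615 = 1.1448
τ₀ = 8FD/(πd³) = 8·844·43.0/(π·4.3³) = 290336/249.78 = 1162.4 MPa
τ_max = K·τ₀ = 1.1448 × 1162.4 = 1330.7 MPa

1330 MPa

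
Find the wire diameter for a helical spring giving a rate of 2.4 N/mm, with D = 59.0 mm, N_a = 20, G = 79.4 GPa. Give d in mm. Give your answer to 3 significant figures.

d = (8D³N_a·k / G)^(1/4) = (8·59.0³·20·2.4 / (79.4×10³))^0.25
  = (993.27)^0.25 = 5.6139 mm

5.61 mm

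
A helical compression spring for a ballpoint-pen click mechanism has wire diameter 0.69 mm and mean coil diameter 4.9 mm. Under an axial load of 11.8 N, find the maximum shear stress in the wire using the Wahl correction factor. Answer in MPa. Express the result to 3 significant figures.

542 MPa

Spring index C = D/d = 4.9/0.69 = 7.1014
K_W = (4C−1)/(4C−4) + 0.615/C = 27.406/24.406 + 0.0866 = 1.2095
τ₀ = 8FD/(πd³) = 8·11.8·4.9/(π·0.69³) = 462.56/1.032 = 448.2 MPa
τ_max = K·τ₀ = 1.2095 × 448.2 = 542.11 MPa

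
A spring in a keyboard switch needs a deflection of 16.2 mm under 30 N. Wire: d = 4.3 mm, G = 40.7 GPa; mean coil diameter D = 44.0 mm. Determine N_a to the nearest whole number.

Required rate k = F/δ = 30/16.2 = 1.8519 N/mm
N_a = Gd⁴/(8D³k) = (40.7×10³ × 4.3⁴)/(8 × 44.0³ × 1.8519)
    = 1.39145e+07 / 1.26199e+06 = 11.03 → 11 coils

11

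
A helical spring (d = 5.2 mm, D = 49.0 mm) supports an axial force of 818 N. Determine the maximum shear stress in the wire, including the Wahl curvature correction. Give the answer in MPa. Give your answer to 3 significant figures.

Spring index C = D/d = 49.0/5.2 = 9.4231
K_W = (4C−1)/(4C−4) + 0.615/C = 36.692/33.692 + 0.0653 = 1.1543
τ₀ = 8FD/(πd³) = 8·818·49.0/(π·5.2³) = 320656/441.73 = 725.9 MPa
τ_max = K·τ₀ = 1.1543 × 725.9 = 837.92 MPa

838 MPa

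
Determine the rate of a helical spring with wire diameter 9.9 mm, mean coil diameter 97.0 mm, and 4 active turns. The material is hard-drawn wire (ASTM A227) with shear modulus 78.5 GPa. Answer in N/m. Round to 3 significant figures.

25800 N/m

k = Gd⁴/(8D³N_a) = (78.5×10³ × 9.9⁴) / (8 × 97.0³ × 4)
  = 7.54068e+08 / 2.92055e+07 = 25.819 N/mm = 25819 N/m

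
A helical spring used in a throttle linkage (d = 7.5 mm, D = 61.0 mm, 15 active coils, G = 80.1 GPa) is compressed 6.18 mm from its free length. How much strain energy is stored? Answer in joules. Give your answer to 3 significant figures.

k = Gd⁴/(8D³N_a) = (80.1×10³)(7.5⁴)/(8·61.0³·15) = 9.3048 N/mm
U = ½kδ² = 0.5 × 9.3048 × 6.18² = 177.69 N·mm = 0.17769 J

0.178 J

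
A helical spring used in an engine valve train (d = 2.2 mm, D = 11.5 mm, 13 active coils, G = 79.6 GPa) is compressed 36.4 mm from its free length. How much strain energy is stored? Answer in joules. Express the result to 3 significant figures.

7.81 J

k = Gd⁴/(8D³N_a) = (79.6×10³)(2.2⁴)/(8·11.5³·13) = 11.789 N/mm
U = ½kδ² = 0.5 × 11.789 × 36.4² = 7810 N·mm = 7.81 J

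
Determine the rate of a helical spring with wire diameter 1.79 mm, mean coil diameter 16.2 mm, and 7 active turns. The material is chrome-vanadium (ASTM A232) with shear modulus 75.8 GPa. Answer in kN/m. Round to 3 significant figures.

k = Gd⁴/(8D³N_a) = (75.8×10³ × 1.79⁴) / (8 × 16.2³ × 7)
  = 778182 / 238086 = 3.2685 N/mm

3.27 kN/m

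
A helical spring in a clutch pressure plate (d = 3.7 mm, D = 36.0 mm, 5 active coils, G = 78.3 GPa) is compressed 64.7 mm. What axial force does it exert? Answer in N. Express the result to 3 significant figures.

k = Gd⁴/(8D³N_a) = (78.3×10³)(3.7⁴)/(8·36.0³·5) = 7.8632 N/mm
F = k·δ = 7.8632 × 64.7 = 508.75 N

509 N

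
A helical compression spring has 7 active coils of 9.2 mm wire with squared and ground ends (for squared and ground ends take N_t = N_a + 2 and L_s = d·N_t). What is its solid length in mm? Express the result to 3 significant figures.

82.8 mm

squared and ground ends: N_t = N_a + 2 = 7 + 2 = 9
L_s = d·N_t = 9.2 × 9 = 82.8 mm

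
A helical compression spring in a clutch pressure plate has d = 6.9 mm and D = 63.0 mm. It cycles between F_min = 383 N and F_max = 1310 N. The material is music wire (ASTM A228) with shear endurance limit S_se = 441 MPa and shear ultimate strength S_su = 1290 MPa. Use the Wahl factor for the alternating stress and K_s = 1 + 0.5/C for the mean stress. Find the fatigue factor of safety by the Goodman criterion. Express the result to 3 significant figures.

1.07

C = D/d = 63.0/6.9 = 9.1304; K_W = (4C−1)/(4C−4)+0.615/C = 1.1596; K_s = 1+0.5/C = 1.0548
F_a = (F_max−F_min)/2 = 463.5 N; F_m = (F_max+F_min)/2 = 846.5 N
τ_a = K_W·8F_aD/(πd³) = 1.1596 × 226.35 = 262.48 MPa
τ_m = K_s·8F_mD/(πd³) = 1.0548 × 413.39 = 436.03 MPa
Goodman: 1/n_f = τ_a/S_se + τ_m/S_su = 262.48/441 + 436.03/1290 = 0.59519 + 0.33801 = 0.93319
n_f = 1/0.93319 = 1.072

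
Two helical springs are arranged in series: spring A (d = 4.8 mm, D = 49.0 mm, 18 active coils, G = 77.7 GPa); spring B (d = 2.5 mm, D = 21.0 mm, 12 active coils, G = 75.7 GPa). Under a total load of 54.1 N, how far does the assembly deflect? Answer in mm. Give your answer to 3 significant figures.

38.5 mm

k_A = Gd⁴/(8D³N_a) = (77.7×10³)(4.8⁴)/(8·49.0³·18) = 2.4346 N/mm
k_B = Gd⁴/(8D³N_a) = (75.7×10³)(2.5⁴)/(8·21.0³·12) = 3.326 N/mm
Series: 1/k_eq = 1/2.4346 + 1/3.326 = 0.7114; k_eq = 1.4057 N/mm
δ = F/k_eq = 54.1/1.4057 = 38.487 mm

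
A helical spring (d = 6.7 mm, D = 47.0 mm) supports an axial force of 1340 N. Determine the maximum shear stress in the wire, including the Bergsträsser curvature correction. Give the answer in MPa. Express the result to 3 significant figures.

640 MPa

Spring index C = D/d = 47.0/6.7 = 7.0149
K_B = (4C+2)/(4C−3) = 30.060/25.060 = 1.1995
τ₀ = 8FD/(πd³) = 8·1340·47.0/(π·6.7³) = 503840/944.87 = 533.23 MPa
τ_max = K·τ₀ = 1.1995 × 533.23 = 639.63 MPa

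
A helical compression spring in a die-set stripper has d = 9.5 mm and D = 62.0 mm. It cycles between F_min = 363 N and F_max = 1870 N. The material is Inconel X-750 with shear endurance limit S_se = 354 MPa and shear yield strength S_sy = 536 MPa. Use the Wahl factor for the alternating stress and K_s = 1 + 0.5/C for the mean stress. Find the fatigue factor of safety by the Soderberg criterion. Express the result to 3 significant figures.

1.12

C = D/d = 62.0/9.5 = 6.5263; K_W = (4C−1)/(4C−4)+0.615/C = 1.2299; K_s = 1+0.5/C = 1.0766
F_a = (F_max−F_min)/2 = 753.5 N; F_m = (F_max+F_min)/2 = 1116.5 N
τ_a = K_W·8F_aD/(πd³) = 1.2299 × 138.75 = 170.66 MPa
τ_m = K_s·8F_mD/(πd³) = 1.0766 × 205.6 = 221.35 MPa
Soderberg: 1/n_f = τ_a/S_se + τ_m/S_sy = 170.66/354 + 221.35/536 = 0.48209 + 0.41297 = 0.89506
n_f = 1/0.89506 = 1.117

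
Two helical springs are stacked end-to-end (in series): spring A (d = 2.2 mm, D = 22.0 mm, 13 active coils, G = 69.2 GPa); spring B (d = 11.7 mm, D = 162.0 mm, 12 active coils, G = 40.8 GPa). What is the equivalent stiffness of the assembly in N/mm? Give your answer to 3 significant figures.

k_A = Gd⁴/(8D³N_a) = (69.2×10³)(2.2⁴)/(8·22.0³·13) = 1.4638 N/mm
k_B = Gd⁴/(8D³N_a) = (40.8×10³)(11.7⁴)/(8·162.0³·12) = 1.8732 N/mm
Series: 1/k_eq = 1/1.4638 + 1/1.8732 = 1.217; k_eq = 0.82171 N/mm

0.822 N/mm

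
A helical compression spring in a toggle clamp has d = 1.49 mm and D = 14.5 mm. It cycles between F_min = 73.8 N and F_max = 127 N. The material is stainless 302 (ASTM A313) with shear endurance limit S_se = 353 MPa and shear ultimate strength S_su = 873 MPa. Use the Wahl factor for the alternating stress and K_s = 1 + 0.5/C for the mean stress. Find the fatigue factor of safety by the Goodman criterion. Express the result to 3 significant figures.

0.432

C = D/d = 14.5/1.49 = 9.7315; K_W = (4C−1)/(4C−4)+0.615/C = 1.1491; K_s = 1+0.5/C = 1.0514
F_a = (F_max−F_min)/2 = 26.6 N; F_m = (F_max+F_min)/2 = 100.4 N
τ_a = K_W·8F_aD/(πd³) = 1.1491 × 296.91 = 341.18 MPa
τ_m = K_s·8F_mD/(πd³) = 1.0514 × 1120.7 = 1178.3 MPa
Goodman: 1/n_f = τ_a/S_se + τ_m/S_su = 341.18/353 + 1178.3/873 = 0.96652 + 1.34967 = 2.3162
n_f = 1/2.3162 = 0.4317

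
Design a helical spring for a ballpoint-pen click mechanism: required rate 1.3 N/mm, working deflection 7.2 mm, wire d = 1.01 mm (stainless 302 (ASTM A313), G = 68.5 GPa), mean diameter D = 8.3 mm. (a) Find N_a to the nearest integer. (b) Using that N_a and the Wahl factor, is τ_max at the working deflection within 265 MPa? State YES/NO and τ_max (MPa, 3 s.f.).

N_a = Gd⁴/(8D³k) = (68.5×10³)(1.01⁴)/(8·8.3³·1.3) = 11.99 → N_a = 12
Actual rate k = Gd⁴/(8D³·12) = 1.2986 N/mm
Working load F = kδ = 1.2986·7.2 = 9.3498 N
C = 8.3/1.01 = 8.2178; K_W = (4C−1)/(4C−4)+0.615/C = 1.1787
τ_max = K_W·8FD/(πd³) = 1.1787·191.8 = 226.09 MPa
τ_max ≤ 265 MPa → acceptable

(a) 12 coils; (b) YES, τ_max = 226 MPa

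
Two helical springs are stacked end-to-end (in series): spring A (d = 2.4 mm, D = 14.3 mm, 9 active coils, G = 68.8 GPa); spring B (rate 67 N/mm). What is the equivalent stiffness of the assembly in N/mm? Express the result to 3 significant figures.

k_A = Gd⁴/(8D³N_a) = (68.8×10³)(2.4⁴)/(8·14.3³·9) = 10.842 N/mm
Series: 1/k_eq = 1/10.842 + 1/67 = 0.10716; k_eq = 9.3316 N/mm

9.33 N/mm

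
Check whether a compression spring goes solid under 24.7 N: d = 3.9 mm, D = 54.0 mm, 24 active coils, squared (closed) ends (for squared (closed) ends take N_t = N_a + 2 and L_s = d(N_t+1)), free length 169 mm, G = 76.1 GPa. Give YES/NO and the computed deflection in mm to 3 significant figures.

k = Gd⁴/(8D³N_a) = (76.1×10³)(3.9⁴)/(8·54.0³·24) = 0.58232 N/mm
N_t = 26; L_s = 3.9·27 = 105.3 mm; δ_solid = L₀ − L_s = 169 − 105.3 = 63.7 mm
δ = F/k = 24.7/0.58232 = 42.417 mm
δ < δ_solid → spring does not go solid

NO, δ = 42.4 mm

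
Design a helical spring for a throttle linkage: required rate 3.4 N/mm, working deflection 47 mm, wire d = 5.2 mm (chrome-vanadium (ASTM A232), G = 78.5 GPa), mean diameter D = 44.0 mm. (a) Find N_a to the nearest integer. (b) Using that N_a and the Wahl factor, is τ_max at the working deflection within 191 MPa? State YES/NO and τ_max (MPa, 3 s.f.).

N_a = Gd⁴/(8D³k) = (78.5×10³)(5.2⁴)/(8·44.0³·3.4) = 24.77 → N_a = 25
Actual rate k = Gd⁴/(8D³·25) = 3.369 N/mm
Working load F = kδ = 3.369·47 = 158.34 N
C = 44.0/5.2 = 8.4615; K_W = (4C−1)/(4C−4)+0.615/C = 1.1732
τ_max = K_W·8FD/(πd³) = 1.1732·126.18 = 148.03 MPa
τ_max ≤ 191 MPa → acceptable

(a) 25 coils; (b) YES, τ_max = 148 MPa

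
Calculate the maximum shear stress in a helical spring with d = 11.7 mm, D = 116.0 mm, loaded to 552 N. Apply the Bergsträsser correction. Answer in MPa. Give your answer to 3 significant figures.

Spring index C = D/d = 116.0/11.7 = 9.9145
K_B = (4C+2)/(4C−3) = 41.658/36.658 = 1.1364
τ₀ = 8FD/(πd³) = 8·552·116.0/(π·11.7³) = 512256/5031.6 = 101.81 MPa
τ_max = K·τ₀ = 1.1364 × 101.81 = 115.69 MPa

116 MPa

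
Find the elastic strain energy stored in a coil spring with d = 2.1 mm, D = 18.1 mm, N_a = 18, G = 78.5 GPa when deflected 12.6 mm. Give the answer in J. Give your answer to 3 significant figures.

k = Gd⁴/(8D³N_a) = (78.5×10³)(2.1⁴)/(8·18.1³·18) = 1.7879 N/mm
U = ½kδ² = 0.5 × 1.7879 × 12.6² = 141.93 N·mm = 0.14193 J

0.142 J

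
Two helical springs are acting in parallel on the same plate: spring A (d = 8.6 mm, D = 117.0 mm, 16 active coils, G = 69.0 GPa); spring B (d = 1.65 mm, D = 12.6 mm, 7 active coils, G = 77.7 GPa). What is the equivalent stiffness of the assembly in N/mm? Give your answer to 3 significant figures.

k_A = Gd⁴/(8D³N_a) = (69.0×10³)(8.6⁴)/(8·117.0³·16) = 1.8411 N/mm
k_B = Gd⁴/(8D³N_a) = (77.7×10³)(1.65⁴)/(8·12.6³·7) = 5.1411 N/mm
Parallel: k_eq = 1.8411 + 5.1411 = 6.9822 N/mm

6.98 N/mm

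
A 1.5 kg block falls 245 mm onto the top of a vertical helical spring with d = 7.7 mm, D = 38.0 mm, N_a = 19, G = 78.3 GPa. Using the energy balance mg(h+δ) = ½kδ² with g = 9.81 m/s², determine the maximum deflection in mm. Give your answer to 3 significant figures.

k = Gd⁴/(8D³N_a) = (78.3×10³)(7.7⁴)/(8·38.0³·19) = 33.001 N/mm
W = mg = 1.5 × 9.81 = 14.715 N
½kδ² − Wδ − Wh = 0 → δ = (W + √(W² + 2kWh))/k
δ = (14.715 + √(216.53 + 237951))/33.001 = (14.715 + 488.02)/33.001 = 15.234 mm

15.2 mm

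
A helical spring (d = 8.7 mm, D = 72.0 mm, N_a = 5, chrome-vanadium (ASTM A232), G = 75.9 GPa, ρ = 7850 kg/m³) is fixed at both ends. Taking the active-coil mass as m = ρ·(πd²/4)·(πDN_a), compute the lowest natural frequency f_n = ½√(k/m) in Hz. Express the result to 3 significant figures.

k = Gd⁴/(8D³N_a) = (75.9×10³)(8.7⁴)/(8·72.0³·5) = 29.125 N/mm = 29125 N/m
Wire length L = πDN_a = π·72.0·5 = 1131 mm
m = ρ·(πd²/4)·L = 7850 × 59.447×10⁻⁶ m² × 1.131 m = 0.52778 kg
f_n = ½√(k/m) = 0.5·√(29125/0.52778) = 0.5·√(55184) = 117.46 Hz

117 Hz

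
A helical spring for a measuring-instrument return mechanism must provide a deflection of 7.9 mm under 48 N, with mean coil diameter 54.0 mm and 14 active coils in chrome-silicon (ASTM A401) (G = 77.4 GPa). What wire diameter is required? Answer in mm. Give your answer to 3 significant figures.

6.10 mm

Required rate k = F/δ = 48/7.9 = 6.0759 N/mm
d = (8D³N_a·k / G)^(1/4) = (8·54.0³·14·6.0759 / (77.4×10³))^0.25
  = (1384.4)^0.25 = 6.0998 mm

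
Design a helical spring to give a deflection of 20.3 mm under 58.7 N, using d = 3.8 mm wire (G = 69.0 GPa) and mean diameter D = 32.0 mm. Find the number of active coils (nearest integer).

Required rate k = F/δ = 58.7/20.3 = 2.8916 N/mm
N_a = Gd⁴/(8D³k) = (69.0×10³ × 3.8⁴)/(8 × 32.0³ × 2.8916)
    = 1.43874e+07 / 758022 = 18.98 → 19 coils

19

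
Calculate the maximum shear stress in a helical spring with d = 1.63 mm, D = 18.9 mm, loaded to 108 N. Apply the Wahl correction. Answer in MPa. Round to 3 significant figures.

1350 MPa

Spring index C = D/d = 18.9/1.63 = 11.5951
K_W = (4C−1)/(4C−4) + 0.615/C = 45.380/42.380 + 0.0530 = 1.1238
τ₀ = 8FD/(πd³) = 8·108·18.9/(π·1.63³) = 16329.6/13.605 = 1200.2 MPa
τ_max = K·τ₀ = 1.1238 × 1200.2 = 1348.8 MPa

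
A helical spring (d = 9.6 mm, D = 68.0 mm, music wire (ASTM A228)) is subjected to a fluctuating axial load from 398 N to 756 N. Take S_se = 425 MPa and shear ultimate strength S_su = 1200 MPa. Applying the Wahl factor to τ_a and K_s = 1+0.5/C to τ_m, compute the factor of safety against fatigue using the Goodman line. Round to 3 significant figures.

C = D/d = 68.0/9.6 = 7.0833; K_W = (4C−1)/(4C−4)+0.615/C = 1.2101; K_s = 1+0.5/C = 1.0706
F_a = (F_max−F_min)/2 = 179 N; F_m = (F_max+F_min)/2 = 577 N
τ_a = K_W·8F_aD/(πd³) = 1.2101 × 35.034 = 42.395 MPa
τ_m = K_s·8F_mD/(πd³) = 1.0706 × 112.93 = 120.9 MPa
Goodman: 1/n_f = τ_a/S_se + τ_m/S_su = 42.395/425 + 120.9/1200 = 0.09975 + 0.10075 = 0.2005
n_f = 1/0.2005 = 4.987

4.99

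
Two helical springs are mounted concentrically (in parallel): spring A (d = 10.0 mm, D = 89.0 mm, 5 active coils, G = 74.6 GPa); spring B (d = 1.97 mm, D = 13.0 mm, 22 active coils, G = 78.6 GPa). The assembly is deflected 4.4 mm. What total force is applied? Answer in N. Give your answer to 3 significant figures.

130 N

k_A = Gd⁴/(8D³N_a) = (74.6×10³)(10.0⁴)/(8·89.0³·5) = 26.455 N/mm
k_B = Gd⁴/(8D³N_a) = (78.6×10³)(1.97⁴)/(8·13.0³·22) = 3.0616 N/mm
Parallel: k_eq = 26.455 + 3.0616 = 29.517 N/mm
F = k_eq·δ = 29.517·4.4 = 129.87 N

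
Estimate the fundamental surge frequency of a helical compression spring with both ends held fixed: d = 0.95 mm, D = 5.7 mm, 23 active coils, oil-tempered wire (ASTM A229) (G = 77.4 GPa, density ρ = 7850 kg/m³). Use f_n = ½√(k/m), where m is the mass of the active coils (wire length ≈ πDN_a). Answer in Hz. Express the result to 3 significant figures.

449 Hz

k = Gd⁴/(8D³N_a) = (77.4×10³)(0.95⁴)/(8·5.7³·23) = 1.8501 N/mm = 1850.1 N/m
Wire length L = πDN_a = π·5.7·23 = 411.86 mm
m = ρ·(πd²/4)·L = 7850 × 0.70882×10⁻⁶ m² × 0.41186 m = 0.0022917 kg
f_n = ½√(k/m) = 0.5·√(1850.1/0.0022917) = 0.5·√(8.073e+05) = 449.25 Hz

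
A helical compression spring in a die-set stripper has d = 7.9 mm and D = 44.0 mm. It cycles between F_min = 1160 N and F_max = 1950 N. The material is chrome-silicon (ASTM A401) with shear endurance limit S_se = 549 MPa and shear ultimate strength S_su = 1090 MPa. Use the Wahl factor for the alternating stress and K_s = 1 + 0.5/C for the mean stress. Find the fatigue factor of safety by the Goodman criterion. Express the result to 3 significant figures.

C = D/d = 44.0/7.9 = 5.5696; K_W = (4C−1)/(4C−4)+0.615/C = 1.2745; K_s = 1+0.5/C = 1.0898
F_a = (F_max−F_min)/2 = 395 N; F_m = (F_max+F_min)/2 = 1555 N
τ_a = K_W·8F_aD/(πd³) = 1.2745 × 89.765 = 114.41 MPa
τ_m = K_s·8F_mD/(πd³) = 1.0898 × 353.38 = 385.1 MPa
Goodman: 1/n_f = τ_a/S_se + τ_m/S_su = 114.41/549 + 385.1/1090 = 0.20840 + 0.35331 = 0.5617
n_f = 1/0.5617 = 1.78

1.78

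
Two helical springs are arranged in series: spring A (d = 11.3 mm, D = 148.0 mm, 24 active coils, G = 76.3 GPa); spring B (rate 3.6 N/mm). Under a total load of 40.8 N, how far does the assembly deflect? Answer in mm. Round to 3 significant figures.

31.7 mm

k_A = Gd⁴/(8D³N_a) = (76.3×10³)(11.3⁴)/(8·148.0³·24) = 1.9987 N/mm
Series: 1/k_eq = 1/1.9987 + 1/3.6 = 0.7781; k_eq = 1.2852 N/mm
δ = F/k_eq = 40.8/1.2852 = 31.746 mm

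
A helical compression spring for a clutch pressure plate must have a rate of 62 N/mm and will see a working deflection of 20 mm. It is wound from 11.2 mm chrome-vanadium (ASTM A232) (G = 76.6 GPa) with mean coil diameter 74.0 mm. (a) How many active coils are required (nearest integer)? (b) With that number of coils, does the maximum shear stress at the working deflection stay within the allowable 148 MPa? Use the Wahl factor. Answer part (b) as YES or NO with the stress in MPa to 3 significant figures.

(a) 6 coils; (b) NO, τ_max = 204 MPa

N_a = Gd⁴/(8D³k) = (76.6×10³)(11.2⁴)/(8·74.0³·62) = 5.997 → N_a = 6
Actual rate k = Gd⁴/(8D³·6) = 61.968 N/mm
Working load F = kδ = 61.968·20 = 1239.4 N
C = 74.0/11.2 = 6.6071; K_W = (4C−1)/(4C−4)+0.615/C = 1.2268
τ_max = K_W·8FD/(πd³) = 1.2268·166.23 = 203.94 MPa
τ_max > 148 MPa → exceeds allowable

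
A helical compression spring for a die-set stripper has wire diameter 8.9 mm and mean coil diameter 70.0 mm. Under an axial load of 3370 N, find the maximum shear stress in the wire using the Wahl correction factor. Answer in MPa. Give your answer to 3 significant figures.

Spring index C = D/d = 70.0/8.9 = 7.8652
K_W = (4C−1)/(4C−4) + 0.615/C = 30.461/27.461 + 0.0782 = 1.1874
τ₀ = 8FD/(πd³) = 8·3370·70.0/(π·8.9³) = 1.8872e+06/2214.7 = 852.11 MPa
τ_max = K·τ₀ = 1.1874 × 852.11 = 1011.8 MPa

1010 MPa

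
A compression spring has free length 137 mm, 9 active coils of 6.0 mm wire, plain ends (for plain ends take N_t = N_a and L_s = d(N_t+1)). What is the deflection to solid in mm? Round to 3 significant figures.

N_t = 9; L_s = 6.0·10 = 60 mm
δ_solid = L₀ − L_s = 137 − 60 = 77 mm

77.0 mm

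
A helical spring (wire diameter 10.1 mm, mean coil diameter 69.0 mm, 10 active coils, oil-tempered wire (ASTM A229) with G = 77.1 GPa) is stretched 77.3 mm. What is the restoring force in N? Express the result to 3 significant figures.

2360 N

k = Gd⁴/(8D³N_a) = (77.1×10³)(10.1⁴)/(8·69.0³·10) = 30.528 N/mm
F = k·δ = 30.528 × 77.3 = 2359.8 N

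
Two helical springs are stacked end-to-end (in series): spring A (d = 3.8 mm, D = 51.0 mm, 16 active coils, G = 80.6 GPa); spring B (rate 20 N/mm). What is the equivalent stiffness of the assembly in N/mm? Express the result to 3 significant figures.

0.943 N/mm

k_A = Gd⁴/(8D³N_a) = (80.6×10³)(3.8⁴)/(8·51.0³·16) = 0.9898 N/mm
Series: 1/k_eq = 1/0.9898 + 1/20 = 1.0603; k_eq = 0.94313 N/mm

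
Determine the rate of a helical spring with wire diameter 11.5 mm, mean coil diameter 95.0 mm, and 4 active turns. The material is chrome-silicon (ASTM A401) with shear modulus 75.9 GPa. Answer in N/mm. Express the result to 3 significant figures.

48.4 N/mm

k = Gd⁴/(8D³N_a) = (75.9×10³ × 11.5⁴) / (8 × 95.0³ × 4)
  = 1.3275e+09 / 2.7436e+07 = 48.385 N/mm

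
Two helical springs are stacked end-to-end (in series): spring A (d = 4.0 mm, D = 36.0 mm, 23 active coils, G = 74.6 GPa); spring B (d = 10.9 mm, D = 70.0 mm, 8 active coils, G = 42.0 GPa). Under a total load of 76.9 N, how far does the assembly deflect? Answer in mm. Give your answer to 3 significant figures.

k_A = Gd⁴/(8D³N_a) = (74.6×10³)(4.0⁴)/(8·36.0³·23) = 2.2246 N/mm
k_B = Gd⁴/(8D³N_a) = (42.0×10³)(10.9⁴)/(8·70.0³·8) = 27.007 N/mm
Series: 1/k_eq = 1/2.2246 + 1/27.007 = 0.48654; k_eq = 2.0553 N/mm
δ = F/k_eq = 76.9/2.0553 = 37.415 mm

37.4 mm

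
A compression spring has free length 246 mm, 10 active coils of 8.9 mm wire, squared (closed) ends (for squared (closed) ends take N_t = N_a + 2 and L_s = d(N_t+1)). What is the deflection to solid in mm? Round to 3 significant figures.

130 mm

N_t = 12; L_s = 8.9·13 = 115.7 mm
δ_solid = L₀ − L_s = 246 − 115.7 = 130.3 mm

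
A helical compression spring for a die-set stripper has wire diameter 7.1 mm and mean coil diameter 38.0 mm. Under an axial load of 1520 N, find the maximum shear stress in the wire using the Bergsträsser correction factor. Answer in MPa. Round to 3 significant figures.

Spring index C = D/d = 38.0/7.1 = 5.3521
K_B = (4C+2)/(4C−3) = 23.408/18.408 = 1.2716
τ₀ = 8FD/(πd³) = 8·1520·38.0/(π·7.1³) = 462080/1124.4 = 410.95 MPa
τ_max = K·τ₀ = 1.2716 × 410.95 = 522.57 MPa

523 MPa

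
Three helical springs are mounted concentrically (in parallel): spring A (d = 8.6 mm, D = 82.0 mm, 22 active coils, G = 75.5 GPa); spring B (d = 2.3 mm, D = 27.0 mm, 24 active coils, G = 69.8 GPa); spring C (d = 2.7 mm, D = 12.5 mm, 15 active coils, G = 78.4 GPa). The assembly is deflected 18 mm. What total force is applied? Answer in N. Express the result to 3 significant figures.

k_A = Gd⁴/(8D³N_a) = (75.5×10³)(8.6⁴)/(8·82.0³·22) = 4.2559 N/mm
k_B = Gd⁴/(8D³N_a) = (69.8×10³)(2.3⁴)/(8·27.0³·24) = 0.51686 N/mm
k_C = Gd⁴/(8D³N_a) = (78.4×10³)(2.7⁴)/(8·12.5³·15) = 17.777 N/mm
Parallel: k_eq = 4.2559 + 0.51686 + 17.777 = 22.55 N/mm
F = k_eq·δ = 22.55·18 = 405.9 N

406 N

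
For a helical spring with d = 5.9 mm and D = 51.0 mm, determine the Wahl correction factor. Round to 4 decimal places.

C = D/d = 51.0/5.9 = 8.6441
K_W = (4C−1)/(4C−4) + 0.615/C = 33.576/30.576 + 0.0711 = 1.1693

1.1693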